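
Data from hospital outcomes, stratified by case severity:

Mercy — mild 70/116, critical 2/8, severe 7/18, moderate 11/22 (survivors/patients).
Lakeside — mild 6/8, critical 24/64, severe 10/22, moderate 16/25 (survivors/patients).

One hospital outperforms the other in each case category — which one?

Lakeside

Mild: Mercy 70/116 = 60.3%, Lakeside 6/8 = 75.0% → Lakeside
Critical: Mercy 2/8 = 25.0%, Lakeside 24/64 = 37.5% → Lakeside
Severe: Mercy 7/18 = 38.9%, Lakeside 10/22 = 45.5% → Lakeside
Moderate: Mercy 11/22 = 50.0%, Lakeside 16/25 = 64.0% → Lakeside
Lakeside has the higher rate in all 4 groups.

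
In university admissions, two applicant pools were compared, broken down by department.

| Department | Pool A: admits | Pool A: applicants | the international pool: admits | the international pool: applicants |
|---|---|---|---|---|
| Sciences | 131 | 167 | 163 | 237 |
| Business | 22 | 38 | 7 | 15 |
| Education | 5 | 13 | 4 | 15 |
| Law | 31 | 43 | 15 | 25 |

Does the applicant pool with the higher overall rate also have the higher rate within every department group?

Sciences: Pool A 131/167 = 78.4%, the international pool 163/237 = 68.8% → Pool A
Business: Pool A 22/38 = 57.9%, the international pool 7/15 = 46.7% → Pool A
Education: Pool A 5/13 = 38.5%, the international pool 4/15 = 26.7% → Pool A
Law: Pool A 31/43 = 72.1%, the international pool 15/25 = 60.0% → Pool A
Overall: Pool A 189/261 = 72.4%, the international pool 189/292 = 64.7% → Pool A
Pool A wins overall and in every department group — no reversal.

Yes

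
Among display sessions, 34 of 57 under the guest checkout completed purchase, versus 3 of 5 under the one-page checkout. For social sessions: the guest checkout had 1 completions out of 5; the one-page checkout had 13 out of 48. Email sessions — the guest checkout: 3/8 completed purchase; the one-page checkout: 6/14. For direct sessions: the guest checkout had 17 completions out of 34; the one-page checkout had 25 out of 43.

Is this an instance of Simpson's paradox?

Display: the guest checkout 34/57 = 59.6%, the one-page checkout 3/5 = 60.0% → the one-page checkout
Social: the guest checkout 1/5 = 20.0%, the one-page checkout 13/48 = 27.1% → the one-page checkout
Email: the guest checkout 3/8 = 37.5%, the one-page checkout 6/14 = 42.9% → the one-page checkout
Direct: the guest checkout 17/34 = 50.0%, the one-page checkout 25/43 = 58.1% → the one-page checkout
Overall: the guest checkout 55/104 = 52.9%, the one-page checkout 47/110 = 42.7% → the guest checkout
The one-page checkout wins each traffic group but the guest checkout wins overall — the comparison reverses. The one-page checkout's sessions skew toward social, which has a lower base rate.

Yes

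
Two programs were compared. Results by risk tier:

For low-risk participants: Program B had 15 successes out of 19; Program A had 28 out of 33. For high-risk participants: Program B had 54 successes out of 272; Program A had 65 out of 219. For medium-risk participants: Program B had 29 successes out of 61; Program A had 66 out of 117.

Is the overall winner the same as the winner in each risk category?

Yes

Low-risk: Program B 15/19 = 78.9%, Program A 28/33 = 84.8% → Program A
High-risk: Program B 54/272 = 19.9%, Program A 65/219 = 29.7% → Program A
Medium-risk: Program B 29/61 = 47.5%, Program A 66/117 = 56.4% → Program A
Overall: Program B 98/352 = 27.8%, Program A 159/369 = 43.1% → Program A
Program A wins overall and in every risk group — no reversal.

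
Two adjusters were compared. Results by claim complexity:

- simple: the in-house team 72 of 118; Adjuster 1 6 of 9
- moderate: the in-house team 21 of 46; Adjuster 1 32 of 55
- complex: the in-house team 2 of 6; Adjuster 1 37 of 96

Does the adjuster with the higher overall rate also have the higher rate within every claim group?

No

Simple: the in-house team 72/118 = 61.0%, Adjuster 1 6/9 = 66.7% → Adjuster 1
Moderate: the in-house team 21/46 = 45.7%, Adjuster 1 32/55 = 58.2% → Adjuster 1
Complex: the in-house team 2/6 = 33.3%, Adjuster 1 37/96 = 38.5% → Adjuster 1
Overall: the in-house team 95/170 = 55.9%, Adjuster 1 75/160 = 46.9% → the in-house team
Adjuster 1 wins each claim group but the in-house team wins overall — the comparison reverses. Adjuster 1's claims skew toward complex, which has a lower base rate.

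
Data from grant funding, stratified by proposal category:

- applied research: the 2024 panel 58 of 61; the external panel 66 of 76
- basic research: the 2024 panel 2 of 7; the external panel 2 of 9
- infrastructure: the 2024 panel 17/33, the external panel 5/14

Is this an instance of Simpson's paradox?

Applied research: the 2024 panel 58/61 = 95.1%, the external panel 66/76 = 86.8% → the 2024 panel
Basic research: the 2024 panel 2/7 = 28.6%, the external panel 2/9 = 22.2% → the 2024 panel
Infrastructure: the 2024 panel 17/33 = 51.5%, the external panel 5/14 = 35.7% → the 2024 panel
Overall: the 2024 panel 77/101 = 76.2%, the external panel 73/99 = 73.7% → the 2024 panel
The 2024 panel wins overall and in every proposal group — no reversal.

No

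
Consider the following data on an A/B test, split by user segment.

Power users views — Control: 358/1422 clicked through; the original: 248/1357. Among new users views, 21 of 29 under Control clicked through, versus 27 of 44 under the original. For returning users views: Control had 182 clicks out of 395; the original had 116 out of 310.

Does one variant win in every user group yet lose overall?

No

Power users: Control 358/1422 = 25.2%, the original 248/1357 = 18.3% → Control
New users: Control 21/29 = 72.4%, the original 27/44 = 61.4% → Control
Returning users: Control 182/395 = 46.1%, the original 116/310 = 37.4% → Control
Overall: Control 561/1846 = 30.4%, the original 391/1711 = 22.9% → Control
Control wins overall and in every user group — no reversal.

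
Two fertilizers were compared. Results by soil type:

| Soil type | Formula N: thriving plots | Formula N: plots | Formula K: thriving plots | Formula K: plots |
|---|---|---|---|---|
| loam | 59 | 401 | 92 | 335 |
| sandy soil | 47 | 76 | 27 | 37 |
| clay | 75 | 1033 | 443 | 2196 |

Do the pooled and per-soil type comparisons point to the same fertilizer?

Yes

Loam: Formula N 59/401 = 14.7%, Formula K 92/335 = 27.5% → Formula K
Sandy soil: Formula N 47/76 = 61.8%, Formula K 27/37 = 73.0% → Formula K
Clay: Formula N 75/1033 = 7.3%, Formula K 443/2196 = 20.2% → Formula K
Overall: Formula N 181/1510 = 12.0%, Formula K 562/2568 = 21.9% → Formula K
Formula K wins overall and in every soil group — no reversal.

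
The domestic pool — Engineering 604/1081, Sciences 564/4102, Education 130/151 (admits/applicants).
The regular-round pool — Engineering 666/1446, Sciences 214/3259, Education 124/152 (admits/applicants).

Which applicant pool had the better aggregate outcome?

Engineering: the domestic pool 604/1081 = 55.9%, the regular-round pool 666/1446 = 46.1% → the domestic pool
Sciences: the domestic pool 564/4102 = 13.7%, the regular-round pool 214/3259 = 6.6% → the domestic pool
Education: the domestic pool 130/151 = 86.1%, the regular-round pool 124/152 = 81.6% → the domestic pool
Overall: the domestic pool 1298/5334 = 24.3%, the regular-round pool 1004/4857 = 20.7% → the domestic pool

the domestic pool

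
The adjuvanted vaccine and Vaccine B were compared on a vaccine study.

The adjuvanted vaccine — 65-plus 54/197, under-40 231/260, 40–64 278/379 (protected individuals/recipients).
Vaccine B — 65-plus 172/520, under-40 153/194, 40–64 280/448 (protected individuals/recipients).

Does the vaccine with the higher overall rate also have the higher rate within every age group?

65-plus: the adjuvanted vaccine 54/197 = 27.4%, Vaccine B 172/520 = 33.1% → Vaccine B
Under-40: the adjuvanted vaccine 231/260 = 88.8%, Vaccine B 153/194 = 78.9% → the adjuvanted vaccine
40–64: the adjuvanted vaccine 278/379 = 73.4%, Vaccine B 280/448 = 62.5% → the adjuvanted vaccine
Overall: the adjuvanted vaccine 563/836 = 67.3%, Vaccine B 605/1162 = 52.1% → the adjuvanted vaccine
Neither sweeps: the adjuvanted vaccine wins 2 of 3 groups, Vaccine B wins 1. The adjuvanted vaccine wins overall but not every group — no Simpson reversal.

No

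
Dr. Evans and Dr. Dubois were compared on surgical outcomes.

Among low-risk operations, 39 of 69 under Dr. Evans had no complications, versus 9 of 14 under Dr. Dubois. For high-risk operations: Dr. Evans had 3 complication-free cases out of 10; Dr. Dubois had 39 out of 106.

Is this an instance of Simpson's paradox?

Yes

Low-risk: Dr. Evans 39/69 = 56.5%, Dr. Dubois 9/14 = 64.3% → Dr. Dubois
High-risk: Dr. Evans 3/10 = 30.0%, Dr. Dubois 39/106 = 36.8% → Dr. Dubois
Overall: Dr. Evans 42/79 = 53.2%, Dr. Dubois 48/120 = 40.0% → Dr. Evans
Dr. Dubois wins each patient risk group but Dr. Evans wins overall — the comparison reverses. Dr. Dubois's operations skew toward high-risk, which has a lower base rate.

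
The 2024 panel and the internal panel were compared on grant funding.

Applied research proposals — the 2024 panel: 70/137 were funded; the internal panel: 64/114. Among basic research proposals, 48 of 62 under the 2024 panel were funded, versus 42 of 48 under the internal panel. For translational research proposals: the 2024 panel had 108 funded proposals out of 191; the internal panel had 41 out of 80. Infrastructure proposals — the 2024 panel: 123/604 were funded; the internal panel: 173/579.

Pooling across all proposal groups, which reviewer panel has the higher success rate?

the internal panel

Applied research: the 2024 panel 70/137 = 51.1%, the internal panel 64/114 = 56.1% → the internal panel
Basic research: the 2024 panel 48/62 = 77.4%, the internal panel 42/48 = 87.5% → the internal panel
Translational research: the 2024 panel 108/191 = 56.5%, the internal panel 41/80 = 51.2% → the 2024 panel
Infrastructure: the 2024 panel 123/604 = 20.4%, the internal panel 173/579 = 29.9% → the internal panel
Overall: the 2024 panel 349/994 = 35.1%, the internal panel 320/821 = 39.0% → the internal panel
(Neither sweeps every proposal group, but the internal panel has the higher pooled rate.)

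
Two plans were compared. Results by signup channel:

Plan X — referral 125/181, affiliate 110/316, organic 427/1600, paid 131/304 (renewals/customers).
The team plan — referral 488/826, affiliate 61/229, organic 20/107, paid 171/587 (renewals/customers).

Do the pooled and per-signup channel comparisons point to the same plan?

No

Referral: Plan X 125/181 = 69.1%, the team plan 488/826 = 59.1% → Plan X
Affiliate: Plan X 110/316 = 34.8%, the team plan 61/229 = 26.6% → Plan X
Organic: Plan X 427/1600 = 26.7%, the team plan 20/107 = 18.7% → Plan X
Paid: Plan X 131/304 = 43.1%, the team plan 171/587 = 29.1% → Plan X
Overall: Plan X 793/2401 = 33.0%, the team plan 740/1749 = 42.3% → the team plan
Plan X wins each signup group but the team plan wins overall — the comparison reverses. Plan X's customers skew toward organic, which has a lower base rate.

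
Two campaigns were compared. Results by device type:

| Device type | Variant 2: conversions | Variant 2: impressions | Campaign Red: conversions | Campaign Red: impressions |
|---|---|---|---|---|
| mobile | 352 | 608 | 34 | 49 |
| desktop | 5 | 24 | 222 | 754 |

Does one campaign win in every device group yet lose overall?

Mobile: Variant 2 352/608 = 57.9%, Campaign Red 34/49 = 69.4% → Campaign Red
Desktop: Variant 2 5/24 = 20.8%, Campaign Red 222/754 = 29.4% → Campaign Red
Overall: Variant 2 357/632 = 56.5%, Campaign Red 256/803 = 31.9% → Variant 2
Campaign Red wins each device group but Variant 2 wins overall — the comparison reverses. Campaign Red's impressions skew toward desktop, which has a lower base rate.

Yes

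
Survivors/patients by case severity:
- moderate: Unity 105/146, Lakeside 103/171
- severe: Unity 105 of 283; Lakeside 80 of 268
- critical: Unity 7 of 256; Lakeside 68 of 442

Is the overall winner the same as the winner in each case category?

No

Moderate: Unity 105/146 = 71.9%, Lakeside 103/171 = 60.2% → Unity
Severe: Unity 105/283 = 37.1%, Lakeside 80/268 = 29.9% → Unity
Critical: Unity 7/256 = 2.7%, Lakeside 68/442 = 15.4% → Lakeside
Overall: Unity 217/685 = 31.7%, Lakeside 251/881 = 28.5% → Unity
Neither sweeps: Unity wins 2 of 3 groups, Lakeside wins 1. Unity wins overall but not every group — no Simpson reversal.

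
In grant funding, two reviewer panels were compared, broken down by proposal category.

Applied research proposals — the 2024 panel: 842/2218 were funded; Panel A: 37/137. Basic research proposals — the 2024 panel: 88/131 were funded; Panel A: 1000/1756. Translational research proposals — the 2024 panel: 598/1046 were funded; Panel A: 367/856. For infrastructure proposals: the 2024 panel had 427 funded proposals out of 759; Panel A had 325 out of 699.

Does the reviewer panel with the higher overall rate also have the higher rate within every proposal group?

No

Applied research: the 2024 panel 842/2218 = 38.0%, Panel A 37/137 = 27.0% → the 2024 panel
Basic research: the 2024 panel 88/131 = 67.2%, Panel A 1000/1756 = 56.9% → the 2024 panel
Translational research: the 2024 panel 598/1046 = 57.2%, Panel A 367/856 = 42.9% → the 2024 panel
Infrastructure: the 2024 panel 427/759 = 56.3%, Panel A 325/699 = 46.5% → the 2024 panel
Overall: the 2024 panel 1955/4154 = 47.1%, Panel A 1729/3448 = 50.1% → Panel A
The 2024 panel wins each proposal group but Panel A wins overall — the comparison reverses. The 2024 panel's proposals skew toward applied research, which has a lower base rate.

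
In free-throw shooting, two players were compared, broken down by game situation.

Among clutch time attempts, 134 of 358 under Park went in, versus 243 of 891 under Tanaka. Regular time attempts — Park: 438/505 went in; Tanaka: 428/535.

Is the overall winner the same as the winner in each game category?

Yes

Clutch time: Park 134/358 = 37.4%, Tanaka 243/891 = 27.3% → Park
Regular time: Park 438/505 = 86.7%, Tanaka 428/535 = 80.0% → Park
Overall: Park 572/863 = 66.3%, Tanaka 671/1426 = 47.1% → Park
Park wins overall and in every game group — no reversal.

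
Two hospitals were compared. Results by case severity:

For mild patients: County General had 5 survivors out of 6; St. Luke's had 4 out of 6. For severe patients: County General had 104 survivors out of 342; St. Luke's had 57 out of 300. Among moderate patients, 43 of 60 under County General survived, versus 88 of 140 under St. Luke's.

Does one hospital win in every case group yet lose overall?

No

Mild: County General 5/6 = 83.3%, St. Luke's 4/6 = 66.7% → County General
Severe: County General 104/342 = 30.4%, St. Luke's 57/300 = 19.0% → County General
Moderate: County General 43/60 = 71.7%, St. Luke's 88/140 = 62.9% → County General
Overall: County General 152/408 = 37.3%, St. Luke's 149/446 = 33.4% → County General
County General wins overall and in every case group — no reversal.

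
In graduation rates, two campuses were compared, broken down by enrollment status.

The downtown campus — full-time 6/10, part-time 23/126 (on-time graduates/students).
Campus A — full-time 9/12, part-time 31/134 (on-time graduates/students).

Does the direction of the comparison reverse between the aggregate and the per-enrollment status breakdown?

Full-time: the downtown campus 6/10 = 60.0%, Campus A 9/12 = 75.0% → Campus A
Part-time: the downtown campus 23/126 = 18.3%, Campus A 31/134 = 23.1% → Campus A
Overall: the downtown campus 29/136 = 21.3%, Campus A 40/146 = 27.4% → Campus A
Campus A wins overall and in every enrollment group — no reversal.

No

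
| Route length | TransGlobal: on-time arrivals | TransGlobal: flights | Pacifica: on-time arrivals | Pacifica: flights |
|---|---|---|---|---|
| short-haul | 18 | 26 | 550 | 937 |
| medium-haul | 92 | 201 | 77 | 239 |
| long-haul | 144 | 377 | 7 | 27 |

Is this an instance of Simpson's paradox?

Yes

Short-haul: TransGlobal 18/26 = 69.2%, Pacifica 550/937 = 58.7% → TransGlobal
Medium-haul: TransGlobal 92/201 = 45.8%, Pacifica 77/239 = 32.2% → TransGlobal
Long-haul: TransGlobal 144/377 = 38.2%, Pacifica 7/27 = 25.9% → TransGlobal
Overall: TransGlobal 254/604 = 42.1%, Pacifica 634/1203 = 52.7% → Pacifica
TransGlobal wins each route group but Pacifica wins overall — the comparison reverses. TransGlobal's flights skew toward long-haul, which has a lower base rate.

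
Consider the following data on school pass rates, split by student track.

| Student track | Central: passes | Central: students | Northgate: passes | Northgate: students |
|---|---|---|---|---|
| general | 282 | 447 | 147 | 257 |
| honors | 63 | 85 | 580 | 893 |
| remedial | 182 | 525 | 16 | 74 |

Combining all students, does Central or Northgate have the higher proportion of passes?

Northgate

General: Central 282/447 = 63.1%, Northgate 147/257 = 57.2% → Central
Honors: Central 63/85 = 74.1%, Northgate 580/893 = 64.9% → Central
Remedial: Central 182/525 = 34.7%, Northgate 16/74 = 21.6% → Central
Overall: Central 527/1057 = 49.9%, Northgate 743/1224 = 60.7% → Northgate
(Central wins every student group but Northgate wins overall — Central's students skew toward the low-rate remedial group.)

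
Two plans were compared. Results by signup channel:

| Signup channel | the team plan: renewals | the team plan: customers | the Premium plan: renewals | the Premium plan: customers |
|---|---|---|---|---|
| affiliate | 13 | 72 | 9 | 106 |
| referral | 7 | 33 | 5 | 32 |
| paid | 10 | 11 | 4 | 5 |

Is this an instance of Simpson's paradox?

Affiliate: the team plan 13/72 = 18.1%, the Premium plan 9/106 = 8.5% → the team plan
Referral: the team plan 7/33 = 21.2%, the Premium plan 5/32 = 15.6% → the team plan
Paid: the team plan 10/11 = 90.9%, the Premium plan 4/5 = 80.0% → the team plan
Overall: the team plan 30/116 = 25.9%, the Premium plan 18/143 = 12.6% → the team plan
The team plan wins overall and in every signup group — no reversal.

No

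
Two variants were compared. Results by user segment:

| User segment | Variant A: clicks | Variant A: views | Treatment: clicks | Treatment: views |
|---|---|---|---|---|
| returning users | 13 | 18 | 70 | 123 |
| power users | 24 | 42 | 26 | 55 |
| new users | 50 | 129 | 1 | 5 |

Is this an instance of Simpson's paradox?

Returning users: Variant A 13/18 = 72.2%, Treatment 70/123 = 56.9% → Variant A
Power users: Variant A 24/42 = 57.1%, Treatment 26/55 = 47.3% → Variant A
New users: Variant A 50/129 = 38.8%, Treatment 1/5 = 20.0% → Variant A
Overall: Variant A 87/189 = 46.0%, Treatment 97/183 = 53.0% → Treatment
Variant A wins each user group but Treatment wins overall — the comparison reverses. Variant A's views skew toward new users, which has a lower base rate.

Yes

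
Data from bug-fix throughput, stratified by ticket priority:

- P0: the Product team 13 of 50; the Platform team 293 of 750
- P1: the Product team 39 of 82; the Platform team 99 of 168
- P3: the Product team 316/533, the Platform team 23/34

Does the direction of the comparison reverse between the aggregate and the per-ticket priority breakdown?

Yes

P0: the Product team 13/50 = 26.0%, the Platform team 293/750 = 39.1% → the Platform team
P1: the Product team 39/82 = 47.6%, the Platform team 99/168 = 58.9% → the Platform team
P3: the Product team 316/533 = 59.3%, the Platform team 23/34 = 67.6% → the Platform team
Overall: the Product team 368/665 = 55.3%, the Platform team 415/952 = 43.6% → the Product team
The Platform team wins each ticket group but the Product team wins overall — the comparison reverses. The Platform team's tickets skew toward P0, which has a lower base rate.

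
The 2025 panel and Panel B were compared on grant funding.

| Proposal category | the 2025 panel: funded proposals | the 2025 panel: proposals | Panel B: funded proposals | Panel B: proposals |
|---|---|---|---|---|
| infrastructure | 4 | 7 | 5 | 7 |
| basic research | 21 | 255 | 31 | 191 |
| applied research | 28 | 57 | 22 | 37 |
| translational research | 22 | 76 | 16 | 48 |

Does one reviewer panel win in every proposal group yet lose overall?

No

Infrastructure: the 2025 panel 4/7 = 57.1%, Panel B 5/7 = 71.4% → Panel B
Basic research: the 2025 panel 21/255 = 8.2%, Panel B 31/191 = 16.2% → Panel B
Applied research: the 2025 panel 28/57 = 49.1%, Panel B 22/37 = 59.5% → Panel B
Translational research: the 2025 panel 22/76 = 28.9%, Panel B 16/48 = 33.3% → Panel B
Overall: the 2025 panel 75/395 = 19.0%, Panel B 74/283 = 26.1% → Panel B
Panel B wins overall and in every proposal group — no reversal.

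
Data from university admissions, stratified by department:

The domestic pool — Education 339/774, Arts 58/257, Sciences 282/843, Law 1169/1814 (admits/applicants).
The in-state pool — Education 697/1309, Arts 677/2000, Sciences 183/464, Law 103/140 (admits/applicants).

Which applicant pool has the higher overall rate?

Education: the domestic pool 339/774 = 43.8%, the in-state pool 697/1309 = 53.2% → the in-state pool
Arts: the domestic pool 58/257 = 22.6%, the in-state pool 677/2000 = 33.9% → the in-state pool
Sciences: the domestic pool 282/843 = 33.5%, the in-state pool 183/464 = 39.4% → the in-state pool
Law: the domestic pool 1169/1814 = 64.4%, the in-state pool 103/140 = 73.6% → the in-state pool
Overall: the domestic pool 1848/3688 = 50.1%, the in-state pool 1660/3913 = 42.4% → the domestic pool
(The in-state pool wins every department group but the domestic pool wins overall — the in-state pool's applicants skew toward the low-rate Arts group.)

the domestic pool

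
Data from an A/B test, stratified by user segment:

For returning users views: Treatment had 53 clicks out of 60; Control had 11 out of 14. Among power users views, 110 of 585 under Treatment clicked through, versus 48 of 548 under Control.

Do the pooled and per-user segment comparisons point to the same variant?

Returning users: Treatment 53/60 = 88.3%, Control 11/14 = 78.6% → Treatment
Power users: Treatment 110/585 = 18.8%, Control 48/548 = 8.8% → Treatment
Overall: Treatment 163/645 = 25.3%, Control 59/562 = 10.5% → Treatment
Treatment wins overall and in every user group — no reversal.

Yes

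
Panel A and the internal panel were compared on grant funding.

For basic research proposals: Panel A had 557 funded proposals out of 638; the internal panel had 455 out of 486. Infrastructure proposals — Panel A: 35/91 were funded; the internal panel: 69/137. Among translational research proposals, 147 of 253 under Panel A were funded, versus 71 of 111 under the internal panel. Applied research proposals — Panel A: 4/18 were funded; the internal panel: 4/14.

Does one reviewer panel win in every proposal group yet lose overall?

Basic research: Panel A 557/638 = 87.3%, the internal panel 455/486 = 93.6% → the internal panel
Infrastructure: Panel A 35/91 = 38.5%, the internal panel 69/137 = 50.4% → the internal panel
Translational research: Panel A 147/253 = 58.1%, the internal panel 71/111 = 64.0% → the internal panel
Applied research: Panel A 4/18 = 22.2%, the internal panel 4/14 = 28.6% → the internal panel
Overall: Panel A 743/1000 = 74.3%, the internal panel 599/748 = 80.1% → the internal panel
The internal panel wins overall and in every proposal group — no reversal.

No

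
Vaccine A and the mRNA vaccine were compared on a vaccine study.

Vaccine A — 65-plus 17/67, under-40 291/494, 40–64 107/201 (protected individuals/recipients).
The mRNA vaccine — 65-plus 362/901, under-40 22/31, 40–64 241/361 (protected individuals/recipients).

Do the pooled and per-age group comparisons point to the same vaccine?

65-plus: Vaccine A 17/67 = 25.4%, the mRNA vaccine 362/901 = 40.2% → the mRNA vaccine
Under-40: Vaccine A 291/494 = 58.9%, the mRNA vaccine 22/31 = 71.0% → the mRNA vaccine
40–64: Vaccine A 107/201 = 53.2%, the mRNA vaccine 241/361 = 66.8% → the mRNA vaccine
Overall: Vaccine A 415/762 = 54.5%, the mRNA vaccine 625/1293 = 48.3% → Vaccine A
The mRNA vaccine wins each age group but Vaccine A wins overall — the comparison reverses. The mRNA vaccine's recipients skew toward 65-plus, which has a lower base rate.

No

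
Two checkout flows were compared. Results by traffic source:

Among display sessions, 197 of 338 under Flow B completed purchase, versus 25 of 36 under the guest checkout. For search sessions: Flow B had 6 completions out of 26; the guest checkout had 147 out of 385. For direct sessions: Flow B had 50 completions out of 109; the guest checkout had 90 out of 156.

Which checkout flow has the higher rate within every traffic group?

Display: Flow B 197/338 = 58.3%, the guest checkout 25/36 = 69.4% → the guest checkout
Search: Flow B 6/26 = 23.1%, the guest checkout 147/385 = 38.2% → the guest checkout
Direct: Flow B 50/109 = 45.9%, the guest checkout 90/156 = 57.7% → the guest checkout
The guest checkout has the higher rate in all 3 groups.

the guest checkout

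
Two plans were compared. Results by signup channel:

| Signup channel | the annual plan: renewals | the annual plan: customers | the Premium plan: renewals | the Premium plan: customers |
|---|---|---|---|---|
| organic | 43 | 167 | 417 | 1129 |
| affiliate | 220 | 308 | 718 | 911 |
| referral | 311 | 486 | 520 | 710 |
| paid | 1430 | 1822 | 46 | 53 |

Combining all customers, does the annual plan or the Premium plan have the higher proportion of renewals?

Organic: the annual plan 43/167 = 25.7%, the Premium plan 417/1129 = 36.9% → the Premium plan
Affiliate: the annual plan 220/308 = 71.4%, the Premium plan 718/911 = 78.8% → the Premium plan
Referral: the annual plan 311/486 = 64.0%, the Premium plan 520/710 = 73.2% → the Premium plan
Paid: the annual plan 1430/1822 = 78.5%, the Premium plan 46/53 = 86.8% → the Premium plan
Overall: the annual plan 2004/2783 = 72.0%, the Premium plan 1701/2803 = 60.7% → the annual plan
(The Premium plan wins every signup group but the annual plan wins overall — the Premium plan's customers skew toward the low-rate organic group.)

the annual plan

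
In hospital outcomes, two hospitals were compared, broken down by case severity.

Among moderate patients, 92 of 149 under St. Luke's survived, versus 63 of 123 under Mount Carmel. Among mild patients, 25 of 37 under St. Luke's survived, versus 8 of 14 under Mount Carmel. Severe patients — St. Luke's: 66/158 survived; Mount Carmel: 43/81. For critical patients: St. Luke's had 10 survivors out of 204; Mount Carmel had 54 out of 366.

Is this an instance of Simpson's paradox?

Moderate: St. Luke's 92/149 = 61.7%, Mount Carmel 63/123 = 51.2% → St. Luke's
Mild: St. Luke's 25/37 = 67.6%, Mount Carmel 8/14 = 57.1% → St. Luke's
Severe: St. Luke's 66/158 = 41.8%, Mount Carmel 43/81 = 53.1% → Mount Carmel
Critical: St. Luke's 10/204 = 4.9%, Mount Carmel 54/366 = 14.8% → Mount Carmel
Overall: St. Luke's 193/548 = 35.2%, Mount Carmel 168/584 = 28.8% → St. Luke's
Neither sweeps: St. Luke's wins 2 of 4 groups, Mount Carmel wins 2. St. Luke's wins overall but not every group — no Simpson reversal.

No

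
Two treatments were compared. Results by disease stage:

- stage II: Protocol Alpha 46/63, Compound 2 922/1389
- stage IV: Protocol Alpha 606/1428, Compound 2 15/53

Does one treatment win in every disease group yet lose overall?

Stage II: Protocol Alpha 46/63 = 73.0%, Compound 2 922/1389 = 66.4% → Protocol Alpha
Stage IV: Protocol Alpha 606/1428 = 42.4%, Compound 2 15/53 = 28.3% → Protocol Alpha
Overall: Protocol Alpha 652/1491 = 43.7%, Compound 2 937/1442 = 65.0% → Compound 2
Protocol Alpha wins each disease group but Compound 2 wins overall — the comparison reverses. Protocol Alpha's patients skew toward stage IV, which has a lower base rate.

Yes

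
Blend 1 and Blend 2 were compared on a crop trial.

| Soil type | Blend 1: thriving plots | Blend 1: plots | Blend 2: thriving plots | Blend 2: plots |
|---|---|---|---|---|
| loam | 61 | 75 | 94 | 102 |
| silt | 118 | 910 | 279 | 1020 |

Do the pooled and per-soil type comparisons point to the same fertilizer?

Loam: Blend 1 61/75 = 81.3%, Blend 2 94/102 = 92.2% → Blend 2
Silt: Blend 1 118/910 = 13.0%, Blend 2 279/1020 = 27.4% → Blend 2
Overall: Blend 1 179/985 = 18.2%, Blend 2 373/1122 = 33.2% → Blend 2
Blend 2 wins overall and in every soil group — no reversal.

Yes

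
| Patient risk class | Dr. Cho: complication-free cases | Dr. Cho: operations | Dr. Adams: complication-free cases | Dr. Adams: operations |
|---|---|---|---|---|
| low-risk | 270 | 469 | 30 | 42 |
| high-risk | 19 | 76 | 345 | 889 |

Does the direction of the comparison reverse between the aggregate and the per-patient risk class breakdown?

Yes

Low-risk: Dr. Cho 270/469 = 57.6%, Dr. Adams 30/42 = 71.4% → Dr. Adams
High-risk: Dr. Cho 19/76 = 25.0%, Dr. Adams 345/889 = 38.8% → Dr. Adams
Overall: Dr. Cho 289/545 = 53.0%, Dr. Adams 375/931 = 40.3% → Dr. Cho
Dr. Adams wins each patient risk group but Dr. Cho wins overall — the comparison reverses. Dr. Adams's operations skew toward high-risk, which has a lower base rate.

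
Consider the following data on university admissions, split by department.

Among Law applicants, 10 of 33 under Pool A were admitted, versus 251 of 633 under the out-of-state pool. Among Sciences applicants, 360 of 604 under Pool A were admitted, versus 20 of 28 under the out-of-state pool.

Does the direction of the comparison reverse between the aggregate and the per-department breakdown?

Law: Pool A 10/33 = 30.3%, the out-of-state pool 251/633 = 39.7% → the out-of-state pool
Sciences: Pool A 360/604 = 59.6%, the out-of-state pool 20/28 = 71.4% → the out-of-state pool
Overall: Pool A 370/637 = 58.1%, the out-of-state pool 271/661 = 41.0% → Pool A
The out-of-state pool wins each department group but Pool A wins overall — the comparison reverses. The out-of-state pool's applicants skew toward Law, which has a lower base rate.

Yes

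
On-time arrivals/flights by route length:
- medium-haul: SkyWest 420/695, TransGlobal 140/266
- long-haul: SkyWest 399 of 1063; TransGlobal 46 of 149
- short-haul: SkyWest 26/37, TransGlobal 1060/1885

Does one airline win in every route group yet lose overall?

Yes

Medium-haul: SkyWest 420/695 = 60.4%, TransGlobal 140/266 = 52.6% → SkyWest
Long-haul: SkyWest 399/1063 = 37.5%, TransGlobal 46/149 = 30.9% → SkyWest
Short-haul: SkyWest 26/37 = 70.3%, TransGlobal 1060/1885 = 56.2% → SkyWest
Overall: SkyWest 845/1795 = 47.1%, TransGlobal 1246/2300 = 54.2% → TransGlobal
SkyWest wins each route group but TransGlobal wins overall — the comparison reverses. SkyWest's flights skew toward long-haul, which has a lower base rate.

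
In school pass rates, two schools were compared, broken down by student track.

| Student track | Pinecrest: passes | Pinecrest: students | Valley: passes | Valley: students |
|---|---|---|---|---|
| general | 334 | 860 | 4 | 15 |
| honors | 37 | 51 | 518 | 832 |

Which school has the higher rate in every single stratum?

General: Pinecrest 334/860 = 38.8%, Valley 4/15 = 26.7% → Pinecrest
Honors: Pinecrest 37/51 = 72.5%, Valley 518/832 = 62.3% → Pinecrest
Pinecrest has the higher rate in both groups.

Pinecrest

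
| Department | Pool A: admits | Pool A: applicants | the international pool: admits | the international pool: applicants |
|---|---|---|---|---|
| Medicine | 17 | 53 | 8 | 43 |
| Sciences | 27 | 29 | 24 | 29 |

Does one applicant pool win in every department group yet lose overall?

Medicine: Pool A 17/53 = 32.1%, the international pool 8/43 = 18.6% → Pool A
Sciences: Pool A 27/29 = 93.1%, the international pool 24/29 = 82.8% → Pool A
Overall: Pool A 44/82 = 53.7%, the international pool 32/72 = 44.4% → Pool A
Pool A wins overall and in every department group — no reversal.

No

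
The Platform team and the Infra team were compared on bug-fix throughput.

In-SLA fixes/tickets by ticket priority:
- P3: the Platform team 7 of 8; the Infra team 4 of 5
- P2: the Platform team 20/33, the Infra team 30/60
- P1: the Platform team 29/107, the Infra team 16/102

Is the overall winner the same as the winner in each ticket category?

P3: the Platform team 7/8 = 87.5%, the Infra team 4/5 = 80.0% → the Platform team
P2: the Platform team 20/33 = 60.6%, the Infra team 30/60 = 50.0% → the Platform team
P1: the Platform team 29/107 = 27.1%, the Infra team 16/102 = 15.7% → the Platform team
Overall: the Platform team 56/148 = 37.8%, the Infra team 50/167 = 29.9% → the Platform team
The Platform team wins overall and in every ticket group — no reversal.

Yes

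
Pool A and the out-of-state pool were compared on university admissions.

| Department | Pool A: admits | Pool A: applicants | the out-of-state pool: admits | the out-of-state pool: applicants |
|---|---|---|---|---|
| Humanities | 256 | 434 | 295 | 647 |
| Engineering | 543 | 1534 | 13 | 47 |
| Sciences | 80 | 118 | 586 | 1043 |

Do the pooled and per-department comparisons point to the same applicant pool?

No

Humanities: Pool A 256/434 = 59.0%, the out-of-state pool 295/647 = 45.6% → Pool A
Engineering: Pool A 543/1534 = 35.4%, the out-of-state pool 13/47 = 27.7% → Pool A
Sciences: Pool A 80/118 = 67.8%, the out-of-state pool 586/1043 = 56.2% → Pool A
Overall: Pool A 879/2086 = 42.1%, the out-of-state pool 894/1737 = 51.5% → the out-of-state pool
Pool A wins each department group but the out-of-state pool wins overall — the comparison reverses. Pool A's applicants skew toward Engineering, which has a lower base rate.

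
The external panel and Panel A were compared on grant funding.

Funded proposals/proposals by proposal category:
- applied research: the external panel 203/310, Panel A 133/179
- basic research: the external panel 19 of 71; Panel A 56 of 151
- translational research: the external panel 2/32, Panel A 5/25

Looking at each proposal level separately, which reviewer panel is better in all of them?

Panel A

Applied research: the external panel 203/310 = 65.5%, Panel A 133/179 = 74.3% → Panel A
Basic research: the external panel 19/71 = 26.8%, Panel A 56/151 = 37.1% → Panel A
Translational research: the external panel 2/32 = 6.2%, Panel A 5/25 = 20.0% → Panel A
Panel A has the higher rate in all 3 groups.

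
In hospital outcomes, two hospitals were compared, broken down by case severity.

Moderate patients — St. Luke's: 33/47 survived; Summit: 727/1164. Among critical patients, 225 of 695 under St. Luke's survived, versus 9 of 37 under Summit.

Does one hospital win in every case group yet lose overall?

Yes

Moderate: St. Luke's 33/47 = 70.2%, Summit 727/1164 = 62.5% → St. Luke's
Critical: St. Luke's 225/695 = 32.4%, Summit 9/37 = 24.3% → St. Luke's
Overall: St. Luke's 258/742 = 34.8%, Summit 736/1201 = 61.3% → Summit
St. Luke's wins each case group but Summit wins overall — the comparison reverses. St. Luke's's patients skew toward critical, which has a lower base rate.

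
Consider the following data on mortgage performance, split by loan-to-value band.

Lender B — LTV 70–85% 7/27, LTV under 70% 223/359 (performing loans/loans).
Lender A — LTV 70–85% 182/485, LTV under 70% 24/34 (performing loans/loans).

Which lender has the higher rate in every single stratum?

Lender A

LTV 70–85%: Lender B 7/27 = 25.9%, Lender A 182/485 = 37.5% → Lender A
LTV under 70%: Lender B 223/359 = 62.1%, Lender A 24/34 = 70.6% → Lender A
Lender A has the higher rate in both groups.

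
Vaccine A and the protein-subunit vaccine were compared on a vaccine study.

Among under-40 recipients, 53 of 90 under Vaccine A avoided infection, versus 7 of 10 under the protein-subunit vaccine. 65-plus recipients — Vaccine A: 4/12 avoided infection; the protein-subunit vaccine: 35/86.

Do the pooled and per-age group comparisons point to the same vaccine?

Under-40: Vaccine A 53/90 = 58.9%, the protein-subunit vaccine 7/10 = 70.0% → the protein-subunit vaccine
65-plus: Vaccine A 4/12 = 33.3%, the protein-subunit vaccine 35/86 = 40.7% → the protein-subunit vaccine
Overall: Vaccine A 57/102 = 55.9%, the protein-subunit vaccine 42/96 = 43.8% → Vaccine A
The protein-subunit vaccine wins each age group but Vaccine A wins overall — the comparison reverses. The protein-subunit vaccine's recipients skew toward 65-plus, which has a lower base rate.

No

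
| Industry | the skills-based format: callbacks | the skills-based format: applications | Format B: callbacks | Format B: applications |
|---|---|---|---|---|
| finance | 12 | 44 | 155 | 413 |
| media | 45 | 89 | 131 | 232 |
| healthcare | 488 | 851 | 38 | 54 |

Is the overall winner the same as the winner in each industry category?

No

Finance: the skills-based format 12/44 = 27.3%, Format B 155/413 = 37.5% → Format B
Media: the skills-based format 45/89 = 50.6%, Format B 131/232 = 56.5% → Format B
Healthcare: the skills-based format 488/851 = 57.3%, Format B 38/54 = 70.4% → Format B
Overall: the skills-based format 545/984 = 55.4%, Format B 324/699 = 46.4% → the skills-based format
Format B wins each industry group but the skills-based format wins overall — the comparison reverses. Format B's applications skew toward finance, which has a lower base rate.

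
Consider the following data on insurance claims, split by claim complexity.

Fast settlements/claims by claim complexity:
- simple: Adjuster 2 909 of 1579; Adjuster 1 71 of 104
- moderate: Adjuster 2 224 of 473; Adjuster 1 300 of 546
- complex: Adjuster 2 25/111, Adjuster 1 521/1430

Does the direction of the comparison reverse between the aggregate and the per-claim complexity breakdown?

Yes

Simple: Adjuster 2 909/1579 = 57.6%, Adjuster 1 71/104 = 68.3% → Adjuster 1
Moderate: Adjuster 2 224/473 = 47.4%, Adjuster 1 300/546 = 54.9% → Adjuster 1
Complex: Adjuster 2 25/111 = 22.5%, Adjuster 1 521/1430 = 36.4% → Adjuster 1
Overall: Adjuster 2 1158/2163 = 53.5%, Adjuster 1 892/2080 = 42.9% → Adjuster 2
Adjuster 1 wins each claim group but Adjuster 2 wins overall — the comparison reverses. Adjuster 1's claims skew toward complex, which has a lower base rate.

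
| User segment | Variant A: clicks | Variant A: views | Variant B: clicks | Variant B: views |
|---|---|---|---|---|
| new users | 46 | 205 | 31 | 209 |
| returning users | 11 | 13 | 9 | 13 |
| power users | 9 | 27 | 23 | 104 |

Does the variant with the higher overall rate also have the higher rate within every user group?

Yes

New users: Variant A 46/205 = 22.4%, Variant B 31/209 = 14.8% → Variant A
Returning users: Variant A 11/13 = 84.6%, Variant B 9/13 = 69.2% → Variant A
Power users: Variant A 9/27 = 33.3%, Variant B 23/104 = 22.1% → Variant A
Overall: Variant A 66/245 = 26.9%, Variant B 63/326 = 19.3% → Variant A
Variant A wins overall and in every user group — no reversal.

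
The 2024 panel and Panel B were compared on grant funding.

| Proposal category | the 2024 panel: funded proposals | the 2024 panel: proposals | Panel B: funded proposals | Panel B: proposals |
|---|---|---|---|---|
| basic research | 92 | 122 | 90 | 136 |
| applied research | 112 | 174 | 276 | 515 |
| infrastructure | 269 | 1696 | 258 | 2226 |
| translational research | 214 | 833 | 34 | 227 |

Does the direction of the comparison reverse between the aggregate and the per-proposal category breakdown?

Basic research: the 2024 panel 92/122 = 75.4%, Panel B 90/136 = 66.2% → the 2024 panel
Applied research: the 2024 panel 112/174 = 64.4%, Panel B 276/515 = 53.6% → the 2024 panel
Infrastructure: the 2024 panel 269/1696 = 15.9%, Panel B 258/2226 = 11.6% → the 2024 panel
Translational research: the 2024 panel 214/833 = 25.7%, Panel B 34/227 = 15.0% → the 2024 panel
Overall: the 2024 panel 687/2825 = 24.3%, Panel B 658/3104 = 21.2% → the 2024 panel
The 2024 panel wins overall and in every proposal group — no reversal.

No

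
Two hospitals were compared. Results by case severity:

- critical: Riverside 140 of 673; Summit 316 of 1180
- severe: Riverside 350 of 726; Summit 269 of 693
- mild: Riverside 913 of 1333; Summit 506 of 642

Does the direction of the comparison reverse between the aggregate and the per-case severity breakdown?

No

Critical: Riverside 140/673 = 20.8%, Summit 316/1180 = 26.8% → Summit
Severe: Riverside 350/726 = 48.2%, Summit 269/693 = 38.8% → Riverside
Mild: Riverside 913/1333 = 68.5%, Summit 506/642 = 78.8% → Summit
Overall: Riverside 1403/2732 = 51.4%, Summit 1091/2515 = 43.4% → Riverside
Neither sweeps: Riverside wins 1 of 3 groups, Summit wins 2. Riverside wins overall but not every group — no Simpson reversal.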